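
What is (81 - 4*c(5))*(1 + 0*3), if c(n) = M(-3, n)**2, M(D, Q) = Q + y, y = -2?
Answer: 45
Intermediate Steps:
M(D, Q) = -2 + Q (M(D, Q) = Q - 2 = -2 + Q)
c(n) = (-2 + n)**2
(81 - 4*c(5))*(1 + 0*3) = (81 - 4*(-2 + 5)**2)*(1 + 0*3) = (81 - 4*3**2)*(1 + 0) = (81 - 4*9)*1 = (81 - 36)*1 = 45*1 = 45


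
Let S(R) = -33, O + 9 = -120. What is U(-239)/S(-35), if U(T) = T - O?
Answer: 10/3 ≈ 3.3333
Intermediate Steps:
O = -129 (O = -9 - 120 = -129)
U(T) = 129 + T (U(T) = T - 1*(-129) = T + 129 = 129 + T)
U(-239)/S(-35) = (129 - 239)/(-33) = -110*(-1/33) = 10/3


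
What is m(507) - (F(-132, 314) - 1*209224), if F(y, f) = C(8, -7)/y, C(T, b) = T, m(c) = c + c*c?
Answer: 15403742/33 ≈ 4.6678e+5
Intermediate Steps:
m(c) = c + c²
F(y, f) = 8/y
m(507) - (F(-132, 314) - 1*209224) = 507*(1 + 507) - (8/(-132) - 1*209224) = 507*508 - (8*(-1/132) - 209224) = 257556 - (-2/33 - 209224) = 257556 - 1*(-6904394/33) = 257556 + 6904394/33 = 15403742/33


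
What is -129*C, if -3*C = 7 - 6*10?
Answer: -2279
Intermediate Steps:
C = 53/3 (C = -(7 - 6*10)/3 = -(7 - 60)/3 = -1/3*(-53) = 53/3 ≈ 17.667)
-129*C = -129*53/3 = -2279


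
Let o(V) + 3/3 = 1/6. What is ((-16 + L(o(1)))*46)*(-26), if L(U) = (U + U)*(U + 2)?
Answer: 193154/9 ≈ 21462.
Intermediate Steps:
o(V) = -⅚ (o(V) = -1 + 1/6 = -1 + ⅙ = -⅚)
L(U) = 2*U*(2 + U) (L(U) = (2*U)*(2 + U) = 2*U*(2 + U))
((-16 + L(o(1)))*46)*(-26) = ((-16 + 2*(-⅚)*(2 - ⅚))*46)*(-26) = ((-16 + 2*(-⅚)*(7/6))*46)*(-26) = ((-16 - 35/18)*46)*(-26) = -323/18*46*(-26) = -7429/9*(-26) = 193154/9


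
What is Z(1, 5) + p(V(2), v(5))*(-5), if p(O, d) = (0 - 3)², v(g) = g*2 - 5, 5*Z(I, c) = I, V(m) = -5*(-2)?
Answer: -224/5 ≈ -44.800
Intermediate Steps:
V(m) = 10
Z(I, c) = I/5
v(g) = -5 + 2*g (v(g) = 2*g - 5 = -5 + 2*g)
p(O, d) = 9 (p(O, d) = (-3)² = 9)
Z(1, 5) + p(V(2), v(5))*(-5) = (⅕)*1 + 9*(-5) = ⅕ - 45 = -224/5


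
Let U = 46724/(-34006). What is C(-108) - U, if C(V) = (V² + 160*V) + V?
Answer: -97301810/17003 ≈ -5722.6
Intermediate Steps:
U = -23362/17003 (U = 46724*(-1/34006) = -23362/17003 ≈ -1.3740)
C(V) = V² + 161*V
C(-108) - U = -108*(161 - 108) - 1*(-23362/17003) = -108*53 + 23362/17003 = -5724 + 23362/17003 = -97301810/17003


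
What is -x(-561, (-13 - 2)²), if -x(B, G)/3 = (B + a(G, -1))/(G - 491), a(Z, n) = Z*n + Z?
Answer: 1683/266 ≈ 6.3271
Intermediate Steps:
a(Z, n) = Z + Z*n
x(B, G) = -3*B/(-491 + G) (x(B, G) = -3*(B + G*(1 - 1))/(G - 491) = -3*(B + G*0)/(-491 + G) = -3*(B + 0)/(-491 + G) = -3*B/(-491 + G))
-x(-561, (-13 - 2)²) = -(-3)*(-561)/(-491 + (-13 - 2)²) = -(-3)*(-561)/(-491 + (-15)²) = -(-3)*(-561)/(-491 + 225) = -(-3)*(-561)/(-266) = -(-3)*(-561)*(-1)/266 = -1*(-1683/266) = 1683/266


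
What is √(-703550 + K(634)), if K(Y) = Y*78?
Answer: I*√654098 ≈ 808.76*I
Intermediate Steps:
K(Y) = 78*Y
√(-703550 + K(634)) = √(-703550 + 78*634) = √(-703550 + 49452) = √(-654098) = I*√654098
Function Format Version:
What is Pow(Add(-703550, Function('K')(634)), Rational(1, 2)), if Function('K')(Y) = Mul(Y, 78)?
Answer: Mul(I, Pow(654098, Rational(1, 2))) ≈ Mul(808.76, I)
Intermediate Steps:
Function('K')(Y) = Mul(78, Y)
Pow(Add(-703550, Function('K')(634)), Rational(1, 2)) = Pow(Add(-703550, Mul(78, 634)), Rational(1, 2)) = Pow(Add(-703550, 49452), Rational(1, 2)) = Pow(-654098, Rational(1, 2)) = Mul(I, Pow(654098, Rational(1, 2)))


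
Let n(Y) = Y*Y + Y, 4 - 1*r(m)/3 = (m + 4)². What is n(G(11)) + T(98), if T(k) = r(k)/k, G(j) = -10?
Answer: -11190/49 ≈ -228.37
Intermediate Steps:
r(m) = 12 - 3*(4 + m)² (r(m) = 12 - 3*(m + 4)² = 12 - 3*(4 + m)²)
n(Y) = Y + Y² (n(Y) = Y² + Y = Y + Y²)
T(k) = (12 - 3*(4 + k)²)/k
n(G(11)) + T(98) = -10*(1 - 10) + 3*(4 - (4 + 98)²)/98 = -10*(-9) + 3*(1/98)*(4 - 1*102²) = 90 + 3*(1/98)*(4 - 1*10404) = 90 + 3*(1/98)*(4 - 10404) = 90 + 3*(1/98)*(-10400) = 90 - 15600/49 = -11190/49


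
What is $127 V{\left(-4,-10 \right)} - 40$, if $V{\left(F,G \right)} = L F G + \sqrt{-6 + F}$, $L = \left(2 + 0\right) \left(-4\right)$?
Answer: $-40680 + 127 i \sqrt{10} \approx -40680.0 + 401.61 i$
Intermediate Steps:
$L = -8$ ($L = 2 \left(-4\right) = -8$)
$V{\left(F,G \right)} = \sqrt{-6 + F} - 8 F G$ ($V{\left(F,G \right)} = - 8 F G + \sqrt{-6 + F} = \sqrt{-6 + F} - 8 F G$)
$127 V{\left(-4,-10 \right)} - 40 = 127 \left(\sqrt{-6 - 4} - \left(-32\right) \left(-10\right)\right) - 40 = 127 \left(\sqrt{-10} - 320\right) - 40 = 127 \left(i \sqrt{10} - 320\right) - 40 = 127 \left(-320 + i \sqrt{10}\right) - 40 = \left(-40640 + 127 i \sqrt{10}\right) - 40 = -40680 + 127 i \sqrt{10}$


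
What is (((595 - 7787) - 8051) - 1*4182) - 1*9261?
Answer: -28686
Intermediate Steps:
(((595 - 7787) - 8051) - 1*4182) - 1*9261 = ((-7192 - 8051) - 4182) - 9261 = (-15243 - 4182) - 9261 = -19425 - 9261 = -28686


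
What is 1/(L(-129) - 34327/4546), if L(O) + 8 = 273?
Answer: 4546/1170363 ≈ 0.0038843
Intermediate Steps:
L(O) = 265 (L(O) = -8 + 273 = 265)
1/(L(-129) - 34327/4546) = 1/(265 - 34327/4546) = 1/(1170363/4546) = 4546/1170363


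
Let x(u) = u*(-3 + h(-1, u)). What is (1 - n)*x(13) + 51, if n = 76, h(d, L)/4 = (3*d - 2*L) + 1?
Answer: 112176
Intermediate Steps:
h(d, L) = 4 - 8*L + 12*d (h(d, L) = 4*((3*d - 2*L) + 1) = 4*((-2*L + 3*d) + 1) = 4*(1 - 2*L + 3*d) = 4 - 8*L + 12*d)
x(u) = u*(-11 - 8*u) (x(u) = u*(-3 + (4 - 8*u + 12*(-1))) = u*(-3 + (4 - 8*u - 12)) = u*(-3 + (-8 - 8*u)) = u*(-11 - 8*u))
(1 - n)*x(13) + 51 = (1 - 1*76)*(-1*13*(11 + 8*13)) + 51 = (1 - 76)*(-1*13*(11 + 104)) + 51 = -(-75)*13*115 + 51 = -75*(-1495) + 51 = 112125 + 51 = 112176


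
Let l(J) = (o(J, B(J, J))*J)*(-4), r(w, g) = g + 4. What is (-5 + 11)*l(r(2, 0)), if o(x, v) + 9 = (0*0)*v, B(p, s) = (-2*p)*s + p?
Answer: 864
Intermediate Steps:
r(w, g) = 4 + g
B(p, s) = p - 2*p*s (B(p, s) = -2*p*s + p = p - 2*p*s)
o(x, v) = -9 (o(x, v) = -9 + (0*0)*v = -9 + 0*v = -9 + 0 = -9)
l(J) = 36*J (l(J) = -9*J*(-4) = 36*J)
(-5 + 11)*l(r(2, 0)) = (-5 + 11)*(36*(4 + 0)) = 6*(36*4) = 6*144 = 864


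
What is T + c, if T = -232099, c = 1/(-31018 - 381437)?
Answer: -95730393046/412455 ≈ -2.3210e+5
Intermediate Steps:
c = -1/412455 (c = 1/(-412455) = -1/412455 ≈ -2.4245e-6)
T + c = -232099 - 1/412455 = -95730393046/412455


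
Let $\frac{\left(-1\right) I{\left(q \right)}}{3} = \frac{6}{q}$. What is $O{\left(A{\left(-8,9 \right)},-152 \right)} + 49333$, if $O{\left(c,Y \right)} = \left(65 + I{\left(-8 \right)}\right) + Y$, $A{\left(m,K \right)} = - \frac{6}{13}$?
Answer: $\frac{196993}{4} \approx 49248.0$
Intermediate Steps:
$I{\left(q \right)} = - \frac{18}{q}$ ($I{\left(q \right)} = - 3 \frac{6}{q} = - \frac{18}{q}$)
$A{\left(m,K \right)} = - \frac{6}{13}$ ($A{\left(m,K \right)} = \left(-6\right) \frac{1}{13} = - \frac{6}{13}$)
$O{\left(c,Y \right)} = \frac{269}{4} + Y$ ($O{\left(c,Y \right)} = \left(65 - \frac{18}{-8}\right) + Y = \left(65 - - \frac{9}{4}\right) + Y = \left(65 + \frac{9}{4}\right) + Y = \frac{269}{4} + Y$)
$O{\left(A{\left(-8,9 \right)},-152 \right)} + 49333 = \left(\frac{269}{4} - 152\right) + 49333 = - \frac{339}{4} + 49333 = \frac{196993}{4}$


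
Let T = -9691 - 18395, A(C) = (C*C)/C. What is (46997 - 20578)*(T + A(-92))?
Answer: -744434582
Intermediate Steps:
A(C) = C (A(C) = C**2/C = C)
T = -28086
(46997 - 20578)*(T + A(-92)) = (46997 - 20578)*(-28086 - 92) = 26419*(-28178) = -744434582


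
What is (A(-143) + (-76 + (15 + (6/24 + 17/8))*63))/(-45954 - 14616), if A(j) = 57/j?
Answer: -1164851/69292080 ≈ -0.016811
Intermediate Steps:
(A(-143) + (-76 + (15 + (6/24 + 17/8))*63))/(-45954 - 14616) = (57/(-143) + (-76 + (15 + (6/24 + 17/8))*63))/(-45954 - 14616) = (57*(-1/143) + (-76 + (15 + (6*(1/24) + 17*(⅛)))*63))/(-60570) = (-57/143 + (-76 + (15 + (¼ + 17/8))*63))*(-1/60570) = (-57/143 + (-76 + (15 + 19/8)*63))*(-1/60570) = (-57/143 + (-76 + (139/8)*63))*(-1/60570) = (-57/143 + (-76 + 8757/8))*(-1/60570) = (-57/143 + 8149/8)*(-1/60570) = (1164851/1144)*(-1/60570) = -1164851/69292080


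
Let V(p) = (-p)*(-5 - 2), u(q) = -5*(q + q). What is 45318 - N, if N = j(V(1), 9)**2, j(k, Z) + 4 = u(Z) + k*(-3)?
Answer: 32093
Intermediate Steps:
u(q) = -10*q
V(p) = 7*p (V(p) = -p*(-7) = 7*p)
j(k, Z) = -4 - 10*Z - 3*k (j(k, Z) = -4 + (-10*Z + k*(-3)) = -4 + (-10*Z - 3*k) = -4 - 10*Z - 3*k)
N = 13225 (N = (-4 - 10*9 - 21)**2 = (-4 - 90 - 3*7)**2 = (-4 - 90 - 21)**2 = (-115)**2 = 13225)
45318 - N = 45318 - 1*13225 = 45318 - 13225 = 32093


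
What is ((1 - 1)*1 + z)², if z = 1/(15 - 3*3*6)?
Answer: 1/1521 ≈ 0.00065746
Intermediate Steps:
z = -1/39 (z = 1/(15 - 9*6) = 1/(15 - 54) = 1/(-39) = -1/39 ≈ -0.025641)
((1 - 1)*1 + z)² = ((1 - 1)*1 - 1/39)² = (0*1 - 1/39)² = (0 - 1/39)² = (-1/39)² = 1/1521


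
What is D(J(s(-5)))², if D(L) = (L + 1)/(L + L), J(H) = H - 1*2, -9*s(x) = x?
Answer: 4/169 ≈ 0.023669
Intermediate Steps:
s(x) = -x/9
J(H) = -2 + H (J(H) = H - 2 = -2 + H)
D(L) = (1 + L)/(2*L) (D(L) = (1 + L)/((2*L)) = (1 + L)*(1/(2*L)) = (1 + L)/(2*L))
D(J(s(-5)))² = ((1 + (-2 - ⅑*(-5)))/(2*(-2 - ⅑*(-5))))² = ((1 + (-2 + 5/9))/(2*(-2 + 5/9)))² = ((1 - 13/9)/(2*(-13/9)))² = ((½)*(-9/13)*(-4/9))² = (2/13)² = 4/169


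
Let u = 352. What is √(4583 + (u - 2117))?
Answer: √2818 ≈ 53.085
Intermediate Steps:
√(4583 + (u - 2117)) = √(4583 + (352 - 2117)) = √(4583 - 1765) = √2818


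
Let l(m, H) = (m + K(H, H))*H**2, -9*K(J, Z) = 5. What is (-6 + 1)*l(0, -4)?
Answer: 400/9 ≈ 44.444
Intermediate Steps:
K(J, Z) = -5/9 (K(J, Z) = -1/9*5 = -5/9)
l(m, H) = H**2*(-5/9 + m) (l(m, H) = (m - 5/9)*H**2 = (-5/9 + m)*H**2 = H**2*(-5/9 + m))
(-6 + 1)*l(0, -4) = (-6 + 1)*((-4)**2*(-5/9 + 0)) = -80*(-5)/9 = -5*(-80/9) = 400/9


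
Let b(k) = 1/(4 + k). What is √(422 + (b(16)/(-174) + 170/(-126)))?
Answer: 11*√515739770/12180 ≈ 20.510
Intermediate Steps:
√(422 + (b(16)/(-174) + 170/(-126))) = √(422 + (1/((4 + 16)*(-174)) + 170/(-126))) = √(422 + (-1/174/20 + 170*(-1/126))) = √(422 + ((1/20)*(-1/174) - 85/63)) = √(422 + (-1/3480 - 85/63)) = √(422 - 98621/73080) = √(30741139/73080) = 11*√515739770/12180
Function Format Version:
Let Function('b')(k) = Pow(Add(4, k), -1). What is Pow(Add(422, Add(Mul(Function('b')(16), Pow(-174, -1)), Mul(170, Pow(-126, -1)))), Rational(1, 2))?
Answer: Mul(Rational(11, 12180), Pow(515739770, Rational(1, 2))) ≈ 20.510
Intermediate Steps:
Pow(Add(422, Add(Mul(Function('b')(16), Pow(-174, -1)), Mul(170, Pow(-126, -1)))), Rational(1, 2)) = Pow(Add(422, Add(Mul(Pow(Add(4, 16), -1), Pow(-174, -1)), Mul(170, Pow(-126, -1)))), Rational(1, 2)) = Pow(Add(422, Add(Mul(Pow(20, -1), Rational(-1, 174)), Mul(170, Rational(-1, 126)))), Rational(1, 2)) = Pow(Add(422, Add(Mul(Rational(1, 20), Rational(-1, 174)), Rational(-85, 63))), Rational(1, 2)) = Pow(Add(422, Add(Rational(-1, 3480), Rational(-85, 63))), Rational(1, 2)) = Pow(Add(422, Rational(-98621, 73080)), Rational(1, 2)) = Pow(Rational(30741139, 73080), Rational(1, 2)) = Mul(Rational(11, 12180), Pow(515739770, Rational(1, 2)))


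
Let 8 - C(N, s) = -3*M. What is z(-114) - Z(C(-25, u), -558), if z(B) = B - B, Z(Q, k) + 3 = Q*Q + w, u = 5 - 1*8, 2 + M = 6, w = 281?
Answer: -678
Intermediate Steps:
M = 4 (M = -2 + 6 = 4)
u = -3 (u = 5 - 8 = -3)
C(N, s) = 20 (C(N, s) = 8 - (-3)*4 = 8 - 1*(-12) = 8 + 12 = 20)
Z(Q, k) = 278 + Q² (Z(Q, k) = -3 + (Q*Q + 281) = -3 + (Q² + 281) = -3 + (281 + Q²) = 278 + Q²)
z(B) = 0
z(-114) - Z(C(-25, u), -558) = 0 - (278 + 20²) = 0 - (278 + 400) = 0 - 1*678 = 0 - 678 = -678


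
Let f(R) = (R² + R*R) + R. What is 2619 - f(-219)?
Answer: -93084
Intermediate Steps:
f(R) = R + 2*R² (f(R) = (R² + R²) + R = 2*R² + R = R + 2*R²)
2619 - f(-219) = 2619 - (-219)*(1 + 2*(-219)) = 2619 - (-219)*(1 - 438) = 2619 - (-219)*(-437) = 2619 - 1*95703 = 2619 - 95703 = -93084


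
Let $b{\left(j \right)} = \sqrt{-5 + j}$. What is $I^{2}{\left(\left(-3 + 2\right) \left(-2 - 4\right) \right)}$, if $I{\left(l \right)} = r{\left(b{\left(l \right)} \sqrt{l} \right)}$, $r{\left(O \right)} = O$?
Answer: $6$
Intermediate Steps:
$I{\left(l \right)} = \sqrt{l} \sqrt{-5 + l}$ ($I{\left(l \right)} = \sqrt{-5 + l} \sqrt{l} = \sqrt{l} \sqrt{-5 + l}$)
$I^{2}{\left(\left(-3 + 2\right) \left(-2 - 4\right) \right)} = \left(\sqrt{\left(-3 + 2\right) \left(-2 - 4\right)} \sqrt{-5 + \left(-3 + 2\right) \left(-2 - 4\right)}\right)^{2} = \left(\sqrt{\left(-1\right) \left(-6\right)} \sqrt{-5 - -6}\right)^{2} = \left(\sqrt{6} \sqrt{-5 + 6}\right)^{2} = \left(\sqrt{6} \sqrt{1}\right)^{2} = \left(\sqrt{6} \cdot 1\right)^{2} = \left(\sqrt{6}\right)^{2} = 6$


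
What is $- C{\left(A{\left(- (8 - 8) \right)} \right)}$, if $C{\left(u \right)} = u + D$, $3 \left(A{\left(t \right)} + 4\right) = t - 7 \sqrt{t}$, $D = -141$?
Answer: $145$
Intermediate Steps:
$A{\left(t \right)} = -4 - \frac{7 \sqrt{t}}{3} + \frac{t}{3}$ ($A{\left(t \right)} = -4 + \frac{t - 7 \sqrt{t}}{3} = -4 - \left(- \frac{t}{3} + \frac{7 \sqrt{t}}{3}\right) = -4 - \frac{7 \sqrt{t}}{3} + \frac{t}{3}$)
$C{\left(u \right)} = -141 + u$ ($C{\left(u \right)} = u - 141 = -141 + u$)
$- C{\left(A{\left(- (8 - 8) \right)} \right)} = - (-141 - \left(4 + \frac{7 i \sqrt{8 - 8}}{3} - - \frac{8 - 8}{3}\right)) = - (-141 - \left(4 + 0 - \left(- \frac{1}{3}\right) 0\right)) = - (-141 - \left(4 + \frac{7 \sqrt{0}}{3}\right)) = - (-141 - 4) = \left(-1\right) \left(-145\right) = 145$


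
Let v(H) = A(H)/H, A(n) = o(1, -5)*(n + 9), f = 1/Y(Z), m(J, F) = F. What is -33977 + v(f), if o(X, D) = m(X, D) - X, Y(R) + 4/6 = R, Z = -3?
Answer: -33785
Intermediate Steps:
Y(R) = -⅔ + R
o(X, D) = D - X
f = -3/11 (f = 1/(-⅔ - 3) = 1/(-11/3) = -3/11 ≈ -0.27273)
A(n) = -54 - 6*n (A(n) = (-5 - 1*1)*(n + 9) = (-5 - 1)*(9 + n) = -6*(9 + n) = -54 - 6*n)
v(H) = (-54 - 6*H)/H
-33977 + v(f) = -33977 + (-6 - 54/(-3/11)) = -33977 + (-6 - 54*(-11/3)) = -33977 + (-6 + 198) = -33977 + 192 = -33785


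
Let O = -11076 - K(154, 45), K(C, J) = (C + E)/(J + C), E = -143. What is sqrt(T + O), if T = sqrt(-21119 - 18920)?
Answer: sqrt(-438622865 + 39601*I*sqrt(40039))/199 ≈ 0.95061 + 105.25*I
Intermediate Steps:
K(C, J) = (-143 + C)/(C + J) (K(C, J) = (C - 143)/(J + C) = (-143 + C)/(C + J))
T = I*sqrt(40039) (T = sqrt(-40039) = I*sqrt(40039) ≈ 200.1*I)
O = -2204135/199 (O = -11076 - (-143 + 154)/(154 + 45) = -11076 - 11/199 = -2204135/199 ≈ -11076.)
sqrt(T + O) = sqrt(I*sqrt(40039) - 2204135/199) = sqrt(-2204135/199 + I*sqrt(40039))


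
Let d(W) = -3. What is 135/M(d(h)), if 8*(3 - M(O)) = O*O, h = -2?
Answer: 72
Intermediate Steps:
M(O) = 3 - O²/8 (M(O) = 3 - O*O/8 = 3 - O²/8)
135/M(d(h)) = 135/(3 - ⅛*(-3)²) = 135/(3 - ⅛*9) = 135/(3 - 9/8) = 135/(15/8) = 135*(8/15) = 72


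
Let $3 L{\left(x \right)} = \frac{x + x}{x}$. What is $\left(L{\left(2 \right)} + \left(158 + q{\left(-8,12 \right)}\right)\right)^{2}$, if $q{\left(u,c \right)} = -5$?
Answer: $\frac{212521}{9} \approx 23613.0$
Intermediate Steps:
$L{\left(x \right)} = \frac{2}{3}$ ($L{\left(x \right)} = \frac{\left(x + x\right) \frac{1}{x}}{3} = \frac{2 x \frac{1}{x}}{3} = \frac{1}{3} \cdot 2 = \frac{2}{3}$)
$\left(L{\left(2 \right)} + \left(158 + q{\left(-8,12 \right)}\right)\right)^{2} = \left(\frac{2}{3} + \left(158 - 5\right)\right)^{2} = \left(\frac{2}{3} + 153\right)^{2} = \left(\frac{461}{3}\right)^{2} = \frac{212521}{9}$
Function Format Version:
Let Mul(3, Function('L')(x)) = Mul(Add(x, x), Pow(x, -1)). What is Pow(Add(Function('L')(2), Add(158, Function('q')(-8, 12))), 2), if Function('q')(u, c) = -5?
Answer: Rational(212521, 9) ≈ 23613.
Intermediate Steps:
Function('L')(x) = Rational(2, 3) (Function('L')(x) = Mul(Rational(1, 3), Mul(Add(x, x), Pow(x, -1))) = Mul(Rational(1, 3), Mul(Mul(2, x), Pow(x, -1))) = Mul(Rational(1, 3), 2) = Rational(2, 3))
Pow(Add(Function('L')(2), Add(158, Function('q')(-8, 12))), 2) = Pow(Add(Rational(2, 3), Add(158, -5)), 2) = Pow(Add(Rational(2, 3), 153), 2) = Pow(Rational(461, 3), 2) = Rational(212521, 9)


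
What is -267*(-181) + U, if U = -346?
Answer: 47981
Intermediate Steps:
-267*(-181) + U = -267*(-181) - 346 = 48327 - 346 = 47981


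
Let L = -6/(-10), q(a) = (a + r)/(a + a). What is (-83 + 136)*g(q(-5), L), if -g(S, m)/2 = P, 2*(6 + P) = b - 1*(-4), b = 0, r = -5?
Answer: 424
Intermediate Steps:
q(a) = (-5 + a)/(2*a) (q(a) = (a - 5)/(a + a) = (-5 + a)/((2*a)) = (-5 + a)*(1/(2*a)) = (-5 + a)/(2*a))
L = 3/5 (L = -6*(-1/10) = 3/5 ≈ 0.60000)
P = -4 (P = -6 + (0 - 1*(-4))/2 = -6 + (0 + 4)/2 = -6 + (1/2)*4 = -6 + 2 = -4)
g(S, m) = 8 (g(S, m) = -2*(-4) = 8)
(-83 + 136)*g(q(-5), L) = (-83 + 136)*8 = 53*8 = 424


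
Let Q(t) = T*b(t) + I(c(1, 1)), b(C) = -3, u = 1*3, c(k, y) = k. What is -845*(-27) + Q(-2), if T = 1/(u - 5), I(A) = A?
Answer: 45635/2 ≈ 22818.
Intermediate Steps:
u = 3
T = -½ (T = 1/(3 - 5) = 1/(-2) = -½ ≈ -0.50000)
Q(t) = 5/2 (Q(t) = -½*(-3) + 1 = 3/2 + 1 = 5/2)
-845*(-27) + Q(-2) = -845*(-27) + 5/2 = 22815 + 5/2 = 45635/2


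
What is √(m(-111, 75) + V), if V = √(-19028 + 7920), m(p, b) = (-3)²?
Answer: √(9 + 2*I*√2777) ≈ 7.5756 + 6.9562*I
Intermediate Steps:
m(p, b) = 9
V = 2*I*√2777 (V = √(-11108) = 2*I*√2777 ≈ 105.39*I)
√(m(-111, 75) + V) = √(9 + 2*I*√2777)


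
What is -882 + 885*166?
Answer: 146028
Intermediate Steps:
-882 + 885*166 = -882 + 146910 = 146028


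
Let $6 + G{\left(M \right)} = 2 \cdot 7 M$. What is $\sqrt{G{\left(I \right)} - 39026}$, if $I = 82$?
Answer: $2 i \sqrt{9471} \approx 194.64 i$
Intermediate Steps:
$G{\left(M \right)} = -6 + 14 M$ ($G{\left(M \right)} = -6 + 2 \cdot 7 M = -6 + 14 M$)
$\sqrt{G{\left(I \right)} - 39026} = \sqrt{\left(-6 + 14 \cdot 82\right) - 39026} = \sqrt{\left(-6 + 1148\right) - 39026} = \sqrt{1142 - 39026} = \sqrt{-37884} = 2 i \sqrt{9471}$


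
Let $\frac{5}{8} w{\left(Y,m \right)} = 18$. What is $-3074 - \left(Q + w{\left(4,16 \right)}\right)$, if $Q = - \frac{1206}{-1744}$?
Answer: $- \frac{13531223}{4360} \approx -3103.5$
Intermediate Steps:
$w{\left(Y,m \right)} = \frac{144}{5}$ ($w{\left(Y,m \right)} = \frac{8}{5} \cdot 18 = \frac{144}{5}$)
$Q = \frac{603}{872}$ ($Q = \left(-1206\right) \left(- \frac{1}{1744}\right) = \frac{603}{872} \approx 0.69151$)
$-3074 - \left(Q + w{\left(4,16 \right)}\right) = -3074 - \left(\frac{603}{872} + \frac{144}{5}\right) = -3074 - \frac{128583}{4360} = - \frac{13531223}{4360}$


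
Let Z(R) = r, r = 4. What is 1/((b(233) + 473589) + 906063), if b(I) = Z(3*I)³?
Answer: 1/1379716 ≈ 7.2479e-7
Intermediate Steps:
Z(R) = 4
b(I) = 64 (b(I) = 4³ = 64)
1/((b(233) + 473589) + 906063) = 1/((64 + 473589) + 906063) = 1/(473653 + 906063) = 1/1379716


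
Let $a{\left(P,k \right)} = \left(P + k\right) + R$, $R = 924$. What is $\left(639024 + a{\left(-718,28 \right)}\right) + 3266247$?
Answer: $3905505$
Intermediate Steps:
$a{\left(P,k \right)} = 924 + P + k$ ($a{\left(P,k \right)} = \left(P + k\right) + 924 = 924 + P + k$)
$\left(639024 + a{\left(-718,28 \right)}\right) + 3266247 = \left(639024 + \left(924 - 718 + 28\right)\right) + 3266247 = \left(639024 + 234\right) + 3266247 = 639258 + 3266247 = 3905505$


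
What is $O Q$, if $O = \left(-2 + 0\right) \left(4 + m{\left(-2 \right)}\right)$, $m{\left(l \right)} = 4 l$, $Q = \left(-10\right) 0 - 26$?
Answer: $-208$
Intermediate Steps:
$Q = -26$ ($Q = 0 - 26 = -26$)
$O = 8$ ($O = \left(-2 + 0\right) \left(4 + 4 \left(-2\right)\right) = - 2 \left(4 - 8\right) = \left(-2\right) \left(-4\right) = 8$)
$O Q = 8 \left(-26\right) = -208$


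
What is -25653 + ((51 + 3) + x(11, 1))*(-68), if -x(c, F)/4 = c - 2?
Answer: -26877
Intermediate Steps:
x(c, F) = 8 - 4*c (x(c, F) = -4*(c - 2) = -4*(-2 + c) = 8 - 4*c)
-25653 + ((51 + 3) + x(11, 1))*(-68) = -25653 + ((51 + 3) + (8 - 4*11))*(-68) = -25653 + (54 + (8 - 44))*(-68) = -25653 + (54 - 36)*(-68) = -25653 + 18*(-68) = -25653 - 1224 = -26877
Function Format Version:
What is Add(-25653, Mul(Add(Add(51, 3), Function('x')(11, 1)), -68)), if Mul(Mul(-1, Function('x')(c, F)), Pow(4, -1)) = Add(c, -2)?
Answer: -26877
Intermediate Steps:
Function('x')(c, F) = Add(8, Mul(-4, c)) (Function('x')(c, F) = Mul(-4, Add(c, -2)) = Mul(-4, Add(-2, c)) = Add(8, Mul(-4, c)))
Add(-25653, Mul(Add(Add(51, 3), Function('x')(11, 1)), -68)) = Add(-25653, Mul(Add(Add(51, 3), Add(8, Mul(-4, 11))), -68)) = Add(-25653, Mul(Add(54, Add(8, -44)), -68)) = Add(-25653, Mul(Add(54, -36), -68)) = Add(-25653, Mul(18, -68)) = Add(-25653, -1224) = -26877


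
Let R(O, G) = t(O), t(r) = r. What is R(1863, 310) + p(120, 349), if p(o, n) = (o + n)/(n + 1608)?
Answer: 3646360/1957 ≈ 1863.2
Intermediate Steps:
p(o, n) = (n + o)/(1608 + n)
R(O, G) = O
R(1863, 310) + p(120, 349) = 1863 + (349 + 120)/(1608 + 349) = 1863 + 469/1957 = 3646360/1957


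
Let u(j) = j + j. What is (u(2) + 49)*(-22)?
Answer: -1166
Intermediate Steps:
u(j) = 2*j
(u(2) + 49)*(-22) = (2*2 + 49)*(-22) = (4 + 49)*(-22) = 53*(-22) = -1166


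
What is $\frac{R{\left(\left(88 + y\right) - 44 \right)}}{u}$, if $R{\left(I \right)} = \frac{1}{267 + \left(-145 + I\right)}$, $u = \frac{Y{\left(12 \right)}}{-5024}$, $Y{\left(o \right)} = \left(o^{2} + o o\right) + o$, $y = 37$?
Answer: $- \frac{1256}{15225} \approx -0.082496$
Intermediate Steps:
$Y{\left(o \right)} = o + 2 o^{2}$ ($Y{\left(o \right)} = \left(o^{2} + o^{2}\right) + o = 2 o^{2} + o = o + 2 o^{2}$)
$u = - \frac{75}{1256}$ ($u = \frac{12 \left(1 + 2 \cdot 12\right)}{-5024} = 12 \left(1 + 24\right) \left(- \frac{1}{5024}\right) = 12 \cdot 25 \left(- \frac{1}{5024}\right) = 300 \left(- \frac{1}{5024}\right) = - \frac{75}{1256} \approx -0.059713$)
$R{\left(I \right)} = \frac{1}{122 + I}$
$\frac{R{\left(\left(88 + y\right) - 44 \right)}}{u} = \frac{1}{\left(122 + \left(\left(88 + 37\right) - 44\right)\right) \left(- \frac{75}{1256}\right)} = \frac{1}{122 + \left(125 - 44\right)} \left(- \frac{1256}{75}\right) = \frac{1}{122 + 81} \left(- \frac{1256}{75}\right) = \frac{1}{203} \left(- \frac{1256}{75}\right) = - \frac{1256}{15225}$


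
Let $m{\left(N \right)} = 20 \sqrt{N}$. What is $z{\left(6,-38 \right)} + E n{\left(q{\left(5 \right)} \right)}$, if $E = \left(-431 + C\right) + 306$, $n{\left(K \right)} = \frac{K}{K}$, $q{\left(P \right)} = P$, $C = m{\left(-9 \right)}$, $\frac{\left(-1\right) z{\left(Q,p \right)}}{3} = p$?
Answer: $-11 + 60 i \approx -11.0 + 60.0 i$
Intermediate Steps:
$z{\left(Q,p \right)} = - 3 p$
$C = 60 i$ ($C = 20 \sqrt{-9} = 20 \cdot 3 i = 60 i \approx 60.0 i$)
$n{\left(K \right)} = 1$
$E = -125 + 60 i$ ($E = \left(-431 + 60 i\right) + 306 = -125 + 60 i \approx -125.0 + 60.0 i$)
$z{\left(6,-38 \right)} + E n{\left(q{\left(5 \right)} \right)} = \left(-3\right) \left(-38\right) + \left(-125 + 60 i\right) 1 = 114 - \left(125 - 60 i\right) = -11 + 60 i$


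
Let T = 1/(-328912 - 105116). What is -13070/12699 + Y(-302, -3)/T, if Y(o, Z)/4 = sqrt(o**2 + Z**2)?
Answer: -13070/12699 - 1736112*sqrt(91213) ≈ -5.2433e+8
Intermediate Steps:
Y(o, Z) = 4*sqrt(Z**2 + o**2) (Y(o, Z) = 4*sqrt(o**2 + Z**2) = 4*sqrt(Z**2 + o**2))
T = -1/434028 (T = 1/(-434028) = -1/434028 ≈ -2.3040e-6)
-13070/12699 + Y(-302, -3)/T = -13070/12699 + (4*sqrt((-3)**2 + (-302)**2))/(-1/434028) = -13070*1/12699 + (4*sqrt(9 + 91204))*(-434028) = -13070/12699 + (4*sqrt(91213))*(-434028) = -13070/12699 - 1736112*sqrt(91213)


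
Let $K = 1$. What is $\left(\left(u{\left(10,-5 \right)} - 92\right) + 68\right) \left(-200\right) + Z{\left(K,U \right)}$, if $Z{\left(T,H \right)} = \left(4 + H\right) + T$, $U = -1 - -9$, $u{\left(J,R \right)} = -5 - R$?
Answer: $4813$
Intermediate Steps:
$U = 8$ ($U = -1 + 9 = 8$)
$Z{\left(T,H \right)} = 4 + H + T$
$\left(\left(u{\left(10,-5 \right)} - 92\right) + 68\right) \left(-200\right) + Z{\left(K,U \right)} = \left(\left(\left(-5 - -5\right) - 92\right) + 68\right) \left(-200\right) + \left(4 + 8 + 1\right) = \left(\left(\left(-5 + 5\right) - 92\right) + 68\right) \left(-200\right) + 13 = \left(\left(0 - 92\right) + 68\right) \left(-200\right) + 13 = \left(-92 + 68\right) \left(-200\right) + 13 = \left(-24\right) \left(-200\right) + 13 = 4800 + 13 = 4813$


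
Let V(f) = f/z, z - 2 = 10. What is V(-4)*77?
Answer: -77/3 ≈ -25.667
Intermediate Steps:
z = 12 (z = 2 + 10 = 12)
V(f) = f/12
V(-4)*77 = ((1/12)*(-4))*77 = -⅓*77 = -77/3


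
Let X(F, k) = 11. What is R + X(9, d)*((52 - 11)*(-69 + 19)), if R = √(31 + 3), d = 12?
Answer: -22550 + √34 ≈ -22544.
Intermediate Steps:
R = √34 ≈ 5.8309
R + X(9, d)*((52 - 11)*(-69 + 19)) = √34 + 11*((52 - 11)*(-69 + 19)) = √34 + 11*(41*(-50)) = √34 + 11*(-2050) = √34 - 22550 = -22550 + √34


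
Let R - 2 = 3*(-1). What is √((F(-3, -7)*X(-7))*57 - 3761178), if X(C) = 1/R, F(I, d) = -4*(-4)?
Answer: 3*I*√418010 ≈ 1939.6*I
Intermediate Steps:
R = -1 (R = 2 + 3*(-1) = 2 - 3 = -1)
F(I, d) = 16
X(C) = -1 (X(C) = 1/(-1) = -1)
√((F(-3, -7)*X(-7))*57 - 3761178) = √((16*(-1))*57 - 3761178) = √(-16*57 - 3761178) = √(-912 - 3761178) = √(-3762090) = 3*I*√418010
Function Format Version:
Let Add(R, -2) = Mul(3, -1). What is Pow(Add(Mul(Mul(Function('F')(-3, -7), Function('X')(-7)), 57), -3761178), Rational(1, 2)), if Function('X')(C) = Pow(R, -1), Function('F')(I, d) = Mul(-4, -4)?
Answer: Mul(3, I, Pow(418010, Rational(1, 2))) ≈ Mul(1939.6, I)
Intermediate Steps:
R = -1 (R = Add(2, Mul(3, -1)) = Add(2, -3) = -1)
Function('F')(I, d) = 16
Function('X')(C) = -1 (Function('X')(C) = Pow(-1, -1) = -1)
Pow(Add(Mul(Mul(Function('F')(-3, -7), Function('X')(-7)), 57), -3761178), Rational(1, 2)) = Pow(Add(Mul(Mul(16, -1), 57), -3761178), Rational(1, 2)) = Pow(Add(Mul(-16, 57), -3761178), Rational(1, 2)) = Pow(Add(-912, -3761178), Rational(1, 2)) = Pow(-3762090, Rational(1, 2)) = Mul(3, I, Pow(418010, Rational(1, 2)))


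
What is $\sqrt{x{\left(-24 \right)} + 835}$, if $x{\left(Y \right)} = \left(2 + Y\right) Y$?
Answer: $\sqrt{1363} \approx 36.919$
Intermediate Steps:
$x{\left(Y \right)} = Y \left(2 + Y\right)$
$\sqrt{x{\left(-24 \right)} + 835} = \sqrt{- 24 \left(2 - 24\right) + 835} = \sqrt{\left(-24\right) \left(-22\right) + 835} = \sqrt{528 + 835} = \sqrt{1363}$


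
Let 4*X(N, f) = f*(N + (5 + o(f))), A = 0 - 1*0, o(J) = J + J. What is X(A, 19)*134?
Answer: 54739/2 ≈ 27370.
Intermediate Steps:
o(J) = 2*J
A = 0 (A = 0 + 0 = 0)
X(N, f) = f*(5 + N + 2*f)/4 (X(N, f) = (f*(N + (5 + 2*f)))/4 = (f*(5 + N + 2*f))/4 = f*(5 + N + 2*f)/4)
X(A, 19)*134 = ((¼)*19*(5 + 0 + 2*19))*134 = ((¼)*19*(5 + 0 + 38))*134 = ((¼)*19*43)*134 = (817/4)*134 = 54739/2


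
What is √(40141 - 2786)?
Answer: √37355 ≈ 193.27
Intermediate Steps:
√(40141 - 2786) = √37355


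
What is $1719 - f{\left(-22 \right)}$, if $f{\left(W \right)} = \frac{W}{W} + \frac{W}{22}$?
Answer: $1719$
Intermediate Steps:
$f{\left(W \right)} = 1 + \frac{W}{22}$ ($f{\left(W \right)} = 1 + W \frac{1}{22} = 1 + \frac{W}{22}$)
$1719 - f{\left(-22 \right)} = 1719 - \left(1 + \frac{1}{22} \left(-22\right)\right) = 1719 - \left(1 - 1\right) = 1719 - 0 = 1719 + 0 = 1719$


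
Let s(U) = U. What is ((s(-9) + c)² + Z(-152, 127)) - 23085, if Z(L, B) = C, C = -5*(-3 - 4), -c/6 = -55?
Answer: 79991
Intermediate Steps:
c = 330 (c = -6*(-55) = 330)
C = 35 (C = -5*(-7) = 35)
Z(L, B) = 35
((s(-9) + c)² + Z(-152, 127)) - 23085 = ((-9 + 330)² + 35) - 23085 = (321² + 35) - 23085 = (103041 + 35) - 23085 = 103076 - 23085 = 79991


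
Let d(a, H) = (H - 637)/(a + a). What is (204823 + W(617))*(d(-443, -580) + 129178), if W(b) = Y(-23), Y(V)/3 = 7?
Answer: 11722497484350/443 ≈ 2.6462e+10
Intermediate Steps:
Y(V) = 21 (Y(V) = 3*7 = 21)
d(a, H) = (-637 + H)/(2*a) (d(a, H) = (-637 + H)/((2*a)) = (-637 + H)*(1/(2*a)) = (-637 + H)/(2*a))
W(b) = 21
(204823 + W(617))*(d(-443, -580) + 129178) = (204823 + 21)*((1/2)*(-637 - 580)/(-443) + 129178) = 204844*((1/2)*(-1/443)*(-1217) + 129178) = 204844*(1217/886 + 129178) = 204844*(114452925/886) = 11722497484350/443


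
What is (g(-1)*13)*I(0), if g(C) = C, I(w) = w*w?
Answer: 0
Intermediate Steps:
I(w) = w²
(g(-1)*13)*I(0) = -1*13*0² = -13*0 = 0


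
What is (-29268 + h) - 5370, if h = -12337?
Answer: -46975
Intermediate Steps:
(-29268 + h) - 5370 = (-29268 - 12337) - 5370 = -41605 - 5370 = -46975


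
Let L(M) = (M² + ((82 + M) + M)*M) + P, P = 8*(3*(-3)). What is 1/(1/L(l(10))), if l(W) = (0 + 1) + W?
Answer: 1193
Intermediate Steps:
l(W) = 1 + W
P = -72 (P = 8*(-9) = -72)
L(M) = -72 + M² + M*(82 + 2*M) (L(M) = (M² + ((82 + M) + M)*M) - 72 = (M² + (82 + 2*M)*M) - 72 = (M² + M*(82 + 2*M)) - 72 = -72 + M² + M*(82 + 2*M))
1/(1/L(l(10))) = 1/(1/(-72 + 3*(1 + 10)² + 82*(1 + 10))) = 1/(1/(-72 + 3*11² + 82*11)) = 1/(1/(-72 + 3*121 + 902)) = 1/(1/(-72 + 363 + 902)) = 1/(1/1193) = 1193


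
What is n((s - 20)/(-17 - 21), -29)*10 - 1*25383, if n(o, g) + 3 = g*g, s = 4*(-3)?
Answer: -17003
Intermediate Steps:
s = -12
n(o, g) = -3 + g² (n(o, g) = -3 + g*g = -3 + g²)
n((s - 20)/(-17 - 21), -29)*10 - 1*25383 = (-3 + (-29)²)*10 - 1*25383 = (-3 + 841)*10 - 25383 = 838*10 - 25383 = 8380 - 25383 = -17003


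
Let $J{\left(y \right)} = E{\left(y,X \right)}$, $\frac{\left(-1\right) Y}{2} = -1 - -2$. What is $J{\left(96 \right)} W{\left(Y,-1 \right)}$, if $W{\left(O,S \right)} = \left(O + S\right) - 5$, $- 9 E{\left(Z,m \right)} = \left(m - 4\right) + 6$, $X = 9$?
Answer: $\frac{88}{9} \approx 9.7778$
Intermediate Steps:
$Y = -2$ ($Y = - 2 \left(-1 - -2\right) = - 2 \left(-1 + 2\right) = \left(-2\right) 1 = -2$)
$E{\left(Z,m \right)} = - \frac{2}{9} - \frac{m}{9}$ ($E{\left(Z,m \right)} = - \frac{\left(m - 4\right) + 6}{9} = - \frac{\left(-4 + m\right) + 6}{9} = - \frac{2 + m}{9} = - \frac{2}{9} - \frac{m}{9}$)
$W{\left(O,S \right)} = -5 + O + S$
$J{\left(y \right)} = - \frac{11}{9}$ ($J{\left(y \right)} = - \frac{2}{9} - 1 = - \frac{11}{9}$)
$J{\left(96 \right)} W{\left(Y,-1 \right)} = - \frac{11 \left(-5 - 2 - 1\right)}{9} = \left(- \frac{11}{9}\right) \left(-8\right) = \frac{88}{9}$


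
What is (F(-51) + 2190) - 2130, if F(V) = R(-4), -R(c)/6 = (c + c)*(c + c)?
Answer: -324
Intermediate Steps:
R(c) = -24*c**2 (R(c) = -6*(c + c)*(c + c) = -6*2*c*2*c = -24*c**2)
F(V) = -384 (F(V) = -24*(-4)**2 = -24*16 = -384)
(F(-51) + 2190) - 2130 = (-384 + 2190) - 2130 = 1806 - 2130 = -324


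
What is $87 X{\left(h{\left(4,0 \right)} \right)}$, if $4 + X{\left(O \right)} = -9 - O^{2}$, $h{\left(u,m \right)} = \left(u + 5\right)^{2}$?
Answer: $-571938$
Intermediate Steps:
$h{\left(u,m \right)} = \left(5 + u\right)^{2}$
$X{\left(O \right)} = -13 - O^{2}$ ($X{\left(O \right)} = -4 - \left(9 + O^{2}\right) = -13 - O^{2}$)
$87 X{\left(h{\left(4,0 \right)} \right)} = 87 \left(-13 - \left(\left(5 + 4\right)^{2}\right)^{2}\right) = 87 \left(-13 - \left(9^{2}\right)^{2}\right) = 87 \left(-13 - 81^{2}\right) = 87 \left(-13 - 6561\right) = 87 \left(-6574\right) = -571938$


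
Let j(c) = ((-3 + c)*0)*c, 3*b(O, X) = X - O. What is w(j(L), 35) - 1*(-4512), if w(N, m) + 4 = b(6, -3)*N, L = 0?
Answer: 4508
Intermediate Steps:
b(O, X) = -O/3 + X/3 (b(O, X) = (X - O)/3 = -O/3 + X/3)
j(c) = 0 (j(c) = 0*c = 0)
w(N, m) = -4 - 3*N (w(N, m) = -4 + (-1/3*6 + (1/3)*(-3))*N = -4 + (-2 - 1)*N = -4 - 3*N)
w(j(L), 35) - 1*(-4512) = (-4 - 3*0) - 1*(-4512) = (-4 + 0) + 4512 = -4 + 4512 = 4508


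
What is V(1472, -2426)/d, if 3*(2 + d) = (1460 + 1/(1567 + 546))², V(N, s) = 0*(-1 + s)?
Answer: 0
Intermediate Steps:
V(N, s) = 0
d = 3172360327249/4464769 (d = -2 + (1460 + 1/(1567 + 546))²/3 = -2 + (1460 + 1/2113)²/3 = -2 + (3084981/2113)²/3 = -2 + (⅓)*(9517107770361/4464769) = -2 + 3172369256787/4464769 = 3172360327249/4464769 ≈ 7.1053e+5)
V(1472, -2426)/d = 0/(3172360327249/4464769) = 0*(4464769/3172360327249) = 0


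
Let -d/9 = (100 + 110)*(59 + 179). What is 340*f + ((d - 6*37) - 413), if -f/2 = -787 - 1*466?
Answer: 401585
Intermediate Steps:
d = -449820 (d = -9*(100 + 110)*(59 + 179) = -1890*238 = -9*49980 = -449820)
f = 2506 (f = -2*(-787 - 1*466) = -2*(-787 - 466) = -2*(-1253) = 2506)
340*f + ((d - 6*37) - 413) = 340*2506 + ((-449820 - 6*37) - 413) = 852040 + ((-449820 - 222) - 413) = 852040 + (-450042 - 413) = 852040 - 450455 = 401585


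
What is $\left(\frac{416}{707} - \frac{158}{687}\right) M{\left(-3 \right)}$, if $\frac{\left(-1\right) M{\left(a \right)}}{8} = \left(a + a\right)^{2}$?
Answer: $- \frac{16712256}{161903} \approx -103.22$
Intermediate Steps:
$M{\left(a \right)} = - 32 a^{2}$ ($M{\left(a \right)} = - 8 \left(a + a\right)^{2} = - 8 \left(2 a\right)^{2} = - 8 \cdot 4 a^{2} = - 32 a^{2}$)
$\left(\frac{416}{707} - \frac{158}{687}\right) M{\left(-3 \right)} = \left(\frac{416}{707} - \frac{158}{687}\right) \left(- 32 \left(-3\right)^{2}\right) = \left(416 \cdot \frac{1}{707} - \frac{158}{687}\right) \left(\left(-32\right) 9\right) = \left(\frac{416}{707} - \frac{158}{687}\right) \left(-288\right) = \frac{174086}{485709} \left(-288\right) = - \frac{16712256}{161903}$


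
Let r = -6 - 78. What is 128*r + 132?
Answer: -10620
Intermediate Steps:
r = -84
128*r + 132 = 128*(-84) + 132 = -10752 + 132 = -10620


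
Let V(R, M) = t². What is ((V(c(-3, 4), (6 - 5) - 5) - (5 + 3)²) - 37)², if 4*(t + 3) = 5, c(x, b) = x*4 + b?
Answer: 2455489/256 ≈ 9591.8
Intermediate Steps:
c(x, b) = b + 4*x (c(x, b) = 4*x + b = b + 4*x)
t = -7/4 (t = -3 + (¼)*5 = -3 + 5/4 = -7/4 ≈ -1.7500)
V(R, M) = 49/16 (V(R, M) = (-7/4)² = 49/16)
((V(c(-3, 4), (6 - 5) - 5) - (5 + 3)²) - 37)² = ((49/16 - (5 + 3)²) - 37)² = ((49/16 - 1*8²) - 37)² = ((49/16 - 1*64) - 37)² = ((49/16 - 64) - 37)² = (-975/16 - 37)² = (-1567/16)² = 2455489/256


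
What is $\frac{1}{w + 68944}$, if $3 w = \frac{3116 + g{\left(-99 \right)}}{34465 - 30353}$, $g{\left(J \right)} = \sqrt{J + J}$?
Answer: $\frac{5245861178400}{361671978156845099} - \frac{18504 i \sqrt{22}}{361671978156845099} \approx 1.4504 \cdot 10^{-5} - 2.3997 \cdot 10^{-13} i$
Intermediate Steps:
$g{\left(J \right)} = \sqrt{2} \sqrt{J}$ ($g{\left(J \right)} = \sqrt{2 J} = \sqrt{2} \sqrt{J}$)
$w = \frac{779}{3084} + \frac{i \sqrt{22}}{4112}$ ($w = \frac{\left(3116 + \sqrt{2} \sqrt{-99}\right) \frac{1}{34465 - 30353}}{3} = \frac{\left(3116 + \sqrt{2} \cdot 3 i \sqrt{11}\right) \frac{1}{4112}}{3} = \frac{\left(3116 + 3 i \sqrt{22}\right) \frac{1}{4112}}{3} = \frac{\frac{779}{1028} + \frac{3 i \sqrt{22}}{4112}}{3} = \frac{779}{3084} + \frac{i \sqrt{22}}{4112} \approx 0.25259 + 0.0011407 i$)
$\frac{1}{w + 68944} = \frac{1}{\left(\frac{779}{3084} + \frac{i \sqrt{22}}{4112}\right) + 68944} = \frac{1}{\frac{212624075}{3084} + \frac{i \sqrt{22}}{4112}}$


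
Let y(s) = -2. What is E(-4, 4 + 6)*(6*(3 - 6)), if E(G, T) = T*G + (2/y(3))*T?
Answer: 900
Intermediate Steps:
E(G, T) = -T + G*T (E(G, T) = T*G + (2/(-2))*T = G*T + (2*(-1/2))*T = G*T - T = -T + G*T)
E(-4, 4 + 6)*(6*(3 - 6)) = ((4 + 6)*(-1 - 4))*(6*(3 - 6)) = (10*(-5))*(6*(-3)) = -50*(-18) = 900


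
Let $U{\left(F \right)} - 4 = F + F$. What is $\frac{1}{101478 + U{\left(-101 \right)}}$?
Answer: $\frac{1}{101280} \approx 9.8736 \cdot 10^{-6}$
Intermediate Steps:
$U{\left(F \right)} = 4 + 2 F$ ($U{\left(F \right)} = 4 + \left(F + F\right) = 4 + 2 F$)
$\frac{1}{101478 + U{\left(-101 \right)}} = \frac{1}{101478 + \left(4 + 2 \left(-101\right)\right)} = \frac{1}{101478 + \left(4 - 202\right)} = \frac{1}{101478 - 198} = \frac{1}{101280}$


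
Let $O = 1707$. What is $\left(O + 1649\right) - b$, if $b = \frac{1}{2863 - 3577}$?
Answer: $\frac{2396185}{714} \approx 3356.0$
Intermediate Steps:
$b = - \frac{1}{714}$ ($b = \frac{1}{-714} = - \frac{1}{714} \approx -0.0014006$)
$\left(O + 1649\right) - b = \left(1707 + 1649\right) - - \frac{1}{714} = 3356 + \frac{1}{714} = \frac{2396185}{714}$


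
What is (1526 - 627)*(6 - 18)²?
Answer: 129456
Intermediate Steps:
(1526 - 627)*(6 - 18)² = 899*(-12)² = 899*144 = 129456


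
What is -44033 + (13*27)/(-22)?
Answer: -969077/22 ≈ -44049.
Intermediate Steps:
-44033 + (13*27)/(-22) = -44033 + 351*(-1/22) = -44033 - 351/22 = -969077/22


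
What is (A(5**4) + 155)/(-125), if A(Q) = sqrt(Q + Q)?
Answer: -31/25 - sqrt(2)/5 ≈ -1.5228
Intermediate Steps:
A(Q) = sqrt(2)*sqrt(Q) (A(Q) = sqrt(2*Q) = sqrt(2)*sqrt(Q))
(A(5**4) + 155)/(-125) = (sqrt(2)*sqrt(5**4) + 155)/(-125) = -(sqrt(2)*sqrt(625) + 155)/125 = -(sqrt(2)*25 + 155)/125 = -(25*sqrt(2) + 155)/125 = -(155 + 25*sqrt(2))/125 = -31/25 - sqrt(2)/5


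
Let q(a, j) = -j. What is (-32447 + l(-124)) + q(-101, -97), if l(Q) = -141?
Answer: -32491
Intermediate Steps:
(-32447 + l(-124)) + q(-101, -97) = (-32447 - 141) - 1*(-97) = -32588 + 97 = -32491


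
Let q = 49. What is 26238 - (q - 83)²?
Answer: 25082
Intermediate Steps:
26238 - (q - 83)² = 26238 - (49 - 83)² = 26238 - 1*(-34)² = 26238 - 1*1156 = 26238 - 1156 = 25082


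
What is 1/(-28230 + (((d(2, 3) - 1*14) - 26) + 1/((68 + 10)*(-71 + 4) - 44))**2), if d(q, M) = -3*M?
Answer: -27772900/717345717639 ≈ -3.8716e-5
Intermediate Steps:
1/(-28230 + (((d(2, 3) - 1*14) - 26) + 1/((68 + 10)*(-71 + 4) - 44))**2) = 1/(-28230 + (((-3*3 - 1*14) - 26) + 1/((68 + 10)*(-71 + 4) - 44))**2) = 1/(-28230 + (((-9 - 14) - 26) + 1/(78*(-67) - 44))**2) = 1/(-28230 + ((-23 - 26) + 1/(-5226 - 44))**2) = 1/(-28230 + (-49 + 1/(-5270))**2) = 1/(-28230 + (-49 - 1/5270)**2) = 1/(-28230 + (-258231/5270)**2) = 1/(-28230 + 66683249361/27772900) = 1/(-717345717639/27772900) = -27772900/717345717639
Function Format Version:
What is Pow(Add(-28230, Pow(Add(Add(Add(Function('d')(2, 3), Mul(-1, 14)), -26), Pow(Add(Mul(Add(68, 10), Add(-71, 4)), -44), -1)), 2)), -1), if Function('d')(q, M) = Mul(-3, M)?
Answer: Rational(-27772900, 717345717639) ≈ -3.8716e-5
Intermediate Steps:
Pow(Add(-28230, Pow(Add(Add(Add(Function('d')(2, 3), Mul(-1, 14)), -26), Pow(Add(Mul(Add(68, 10), Add(-71, 4)), -44), -1)), 2)), -1) = Pow(Add(-28230, Pow(Add(Add(Add(Mul(-3, 3), Mul(-1, 14)), -26), Pow(Add(Mul(Add(68, 10), Add(-71, 4)), -44), -1)), 2)), -1) = Pow(Add(-28230, Pow(Add(Add(Add(-9, -14), -26), Pow(Add(Mul(78, -67), -44), -1)), 2)), -1) = Pow(Add(-28230, Pow(Add(Add(-23, -26), Pow(Add(-5226, -44), -1)), 2)), -1) = Pow(Add(-28230, Pow(Add(-49, Pow(-5270, -1)), 2)), -1) = Pow(Add(-28230, Pow(Add(-49, Rational(-1, 5270)), 2)), -1) = Pow(Add(-28230, Pow(Rational(-258231, 5270), 2)), -1) = Pow(Add(-28230, Rational(66683249361, 27772900)), -1) = Pow(Rational(-717345717639, 27772900), -1) = Rational(-27772900, 717345717639)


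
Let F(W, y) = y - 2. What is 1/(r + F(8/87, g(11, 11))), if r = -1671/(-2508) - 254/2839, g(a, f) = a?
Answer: 2373404/22729615 ≈ 0.10442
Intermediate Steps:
F(W, y) = -2 + y
r = 1368979/2373404 (r = -1671*(-1/2508) - 254*1/2839 = 557/836 - 254/2839 = 1368979/2373404 ≈ 0.57680)
1/(r + F(8/87, g(11, 11))) = 1/(1368979/2373404 + (-2 + 11)) = 1/(1368979/2373404 + 9) = 1/(22729615/2373404) = 2373404/22729615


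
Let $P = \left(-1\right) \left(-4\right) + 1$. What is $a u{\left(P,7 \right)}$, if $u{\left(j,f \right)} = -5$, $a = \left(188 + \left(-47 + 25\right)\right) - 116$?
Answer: $-250$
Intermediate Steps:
$P = 5$ ($P = 4 + 1 = 5$)
$a = 50$ ($a = \left(188 - 22\right) - 116 = 166 - 116 = 50$)
$a u{\left(P,7 \right)} = 50 \left(-5\right) = -250$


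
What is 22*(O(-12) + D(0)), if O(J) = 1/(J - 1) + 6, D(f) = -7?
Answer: -308/13 ≈ -23.692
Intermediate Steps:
O(J) = 6 + 1/(-1 + J) (O(J) = 1/(-1 + J) + 6 = 6 + 1/(-1 + J))
22*(O(-12) + D(0)) = 22*((-5 + 6*(-12))/(-1 - 12) - 7) = 22*((-5 - 72)/(-13) - 7) = 22*(-1/13*(-77) - 7) = 22*(77/13 - 7) = 22*(-14/13) = -308/13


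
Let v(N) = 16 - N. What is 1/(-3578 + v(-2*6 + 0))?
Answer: -1/3550 ≈ -0.00028169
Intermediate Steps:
1/(-3578 + v(-2*6 + 0)) = 1/(-3578 + (16 - (-2*6 + 0))) = 1/(-3578 + (16 - (-12 + 0))) = 1/(-3578 + (16 - 1*(-12))) = 1/(-3578 + (16 + 12)) = 1/(-3578 + 28) = 1/(-3550) = -1/3550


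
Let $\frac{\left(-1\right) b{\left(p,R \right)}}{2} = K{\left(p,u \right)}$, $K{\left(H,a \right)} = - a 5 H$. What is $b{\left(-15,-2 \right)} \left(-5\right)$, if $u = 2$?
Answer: $1500$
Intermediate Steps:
$K{\left(H,a \right)} = - 5 H a$ ($K{\left(H,a \right)} = - 5 a H = - 5 H a$)
$b{\left(p,R \right)} = 20 p$ ($b{\left(p,R \right)} = - 2 \left(\left(-5\right) p 2\right) = - 2 \left(- 10 p\right) = 20 p$)
$b{\left(-15,-2 \right)} \left(-5\right) = 20 \left(-15\right) \left(-5\right) = \left(-300\right) \left(-5\right) = 1500$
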